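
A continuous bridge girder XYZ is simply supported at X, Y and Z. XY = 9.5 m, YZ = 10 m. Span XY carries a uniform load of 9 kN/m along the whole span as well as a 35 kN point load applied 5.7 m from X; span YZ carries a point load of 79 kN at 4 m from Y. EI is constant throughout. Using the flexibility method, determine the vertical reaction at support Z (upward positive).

R_Z = 15.76 kN

Insert a hinge at Y; M_Y is the redundant, and each span becomes simply supported.
Discontinuity in slope at Y on the released structure — sum the simple-span end rotations:
  span XY: UDL 9: wL³/(24EI) = 321.5/EI
  span XY: point load 35 at a = 5.7: Pab(L + a)/(6LEI) = 202.2/EI
  span YZ: point load 79 at a = 4: Pab(L + b)/(6LEI) = 505.6/EI
  relative rotation θ_0 = (523.7 + 505.6)/EI = 1029/EI
A unit hogging moment at Y produces rotation L₁/(3EI) + L₂/(3EI) = 6.5/EI.
Compatibility: M_Y·(L₁+L₂)/(3EI) = θ_0, giving M_Y = 158.4 kN·m (hogging).
Span YZ, ΣM about Z: R_Y^{YZ}·10 = 474 + 158.4, so R_Y^{YZ} = 63.24 kN and R_Z = 79 − 63.24 = 15.76 kN.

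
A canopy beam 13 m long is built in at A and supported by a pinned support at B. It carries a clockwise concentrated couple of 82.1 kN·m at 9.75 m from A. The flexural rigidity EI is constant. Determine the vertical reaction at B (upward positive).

Take the reaction at B as the redundant and release it; the primary structure is a cantilever fixed at A.
Downward deflection at the released point B due to the loads:
  clockwise couple 82.1 at a = 9.75: M₀a(2L − a)/(2EI) = 6504/EI
Tip deflection under a unit load at B: L³/(3EI) = 732.3/EI.
Compatibility at B: δ_0 − R_B·δ_{BB} = 0, so R_B = 6504/732.3 = 8.881 kN.

R_B = 8.881 kN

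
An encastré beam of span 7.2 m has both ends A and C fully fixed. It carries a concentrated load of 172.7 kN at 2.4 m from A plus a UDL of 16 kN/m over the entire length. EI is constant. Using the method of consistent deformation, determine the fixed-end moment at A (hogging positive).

M_A = 253.3 kN·m

Release both end moments; the primary structure is a simply-supported span AC with redundants M_A and M_C.
On the primary (simply-supported) span, the end slopes from the loading are:
  at A: point load 172.7 at a = 2.4: Pab(L + b)/(6LEI) = 552.6/EI
  at C: point load 172.7 at a = 2.4: Pab(L + a)/(6LEI) = 442.1/EI
  at A: UDL 16: wL³/(24EI) = 248.8/EI
  at C: UDL 16: wL³/(24EI) = 248.8/EI
  θ_A0 = 801.5/EI,  θ_C0 = 690.9/EI
Flexibility coefficients: a unit moment at one end gives L/(3EI) there and L/(6EI) at the far end, so f₁₁ = f₂₂ = 2.4/EI and f₁₂ = f₂₁ = 1.2/EI.
Compatibility — zero rotation at each built-in end:
  2.4 M_A + 1.2 M_C = 801.5
  1.2 M_A + 2.4 M_C = 690.9
Solving the pair gives M_A = 253.3 kN·m and M_C = 161.2 kN·m (hogging).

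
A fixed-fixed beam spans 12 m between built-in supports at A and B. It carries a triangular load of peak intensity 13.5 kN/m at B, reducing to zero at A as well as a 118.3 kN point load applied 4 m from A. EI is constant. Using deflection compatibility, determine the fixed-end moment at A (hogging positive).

Release both end moments; the primary structure is a simply-supported span AB with redundants M_A and M_B.
Simple-span end rotations at A and B under the given loads:
  at A: triangular load, peak 13.5: 7w₀L³/(360EI) = 453.6/EI
  at B: triangular load, peak 13.5: w₀L³/(45EI) = 518.4/EI
  at A: point load 118.3 at a = 4: Pab(L + b)/(6LEI) = 1052/EI
  at B: point load 118.3 at a = 4: Pab(L + a)/(6LEI) = 841.2/EI
  θ_A0 = 1505/EI,  θ_B0 = 1360/EI
Flexibility coefficients: a unit moment at one end gives L/(3EI) there and L/(6EI) at the far end, so f₁₁ = f₂₂ = 4/EI and f₁₂ = f₂₁ = 2/EI.
Compatibility — zero rotation at each built-in end:
  4 M_A + 2 M_B = 1505
  2 M_A + 4 M_B = 1360
Solving the pair gives M_A = 275.1 kN·m and M_B = 202.4 kN·m (hogging).

M_A = 275.1 kN·m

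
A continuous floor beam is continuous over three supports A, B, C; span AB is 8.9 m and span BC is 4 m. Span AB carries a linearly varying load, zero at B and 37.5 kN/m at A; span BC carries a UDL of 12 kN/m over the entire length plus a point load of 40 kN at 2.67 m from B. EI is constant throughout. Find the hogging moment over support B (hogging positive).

M_B = 134.3 kN·m

Insert a hinge at B; M_B is the redundant, and each span becomes simply supported.
Rotations at B on the released spans (each span's end-slope, ×1/EI):
  span AB: triangular load, peak 37.5: 7w₀L³/(360EI) = 514/EI
  span BC: UDL 12: wL³/(24EI) = 32/EI
  span BC: point load 40 at a = 2.67: Pab(L + b)/(6LEI) = 31.55/EI
  relative rotation θ_0 = (514 + 63.55)/EI = 577.6/EI
A unit hogging moment at B produces rotation L₁/(3EI) + L₂/(3EI) = 4.3/EI.
Compatibility: M_B·(L₁+L₂)/(3EI) = θ_0, giving M_B = 134.3 kN·m (hogging).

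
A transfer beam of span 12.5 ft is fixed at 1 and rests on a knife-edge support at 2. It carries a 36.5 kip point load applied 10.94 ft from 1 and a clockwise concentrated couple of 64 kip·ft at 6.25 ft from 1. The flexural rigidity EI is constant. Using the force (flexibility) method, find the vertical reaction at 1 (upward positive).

Choose R_2 as the redundant. The primary structure is the cantilever fixed at 1.
Downward deflection at the released point 2 due to the loads:
  point load 36.5 at a = 10.94: Pa²(3L − a)/(6EI) = 19338/EI
  clockwise couple 64 at a = 6.25: M₀a(2L − a)/(2EI) = 3750/EI
  δ_0 = 23088/EI
Tip deflection under a unit load at 2: L³/(3EI) = 651/EI.
The prop prevents deflection at 2: R_2 = δ_0/δ_{22} = 23088/651 = 35.46 kip.
Vertical equilibrium: R_1 = ΣP − R_2 = 36.5 − 35.46 = 1.037 kip.

R_1 = 1.037 kip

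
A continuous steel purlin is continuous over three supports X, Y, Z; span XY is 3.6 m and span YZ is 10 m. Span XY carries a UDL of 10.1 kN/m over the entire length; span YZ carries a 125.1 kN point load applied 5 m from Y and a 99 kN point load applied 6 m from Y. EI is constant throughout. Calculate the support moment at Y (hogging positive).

Take M_Y as the redundant. Released structure: two simple spans XY and YZ with a hinge at Y.
Discontinuity in slope at Y on the released structure — sum the simple-span end rotations:
  span XY: UDL 10.1: wL³/(24EI) = 19.63/EI
  span YZ: point load 125.1 at a = 5: Pab(L + b)/(6LEI) = 781.9/EI
  span YZ: point load 99 at a = 6: Pab(L + b)/(6LEI) = 554.4/EI
  relative rotation θ_0 = (19.63 + 1336)/EI = 1356/EI
A unit hogging moment at Y produces rotation L₁/(3EI) + L₂/(3EI) = 4.533/EI.
Compatibility: M_Y·(L₁+L₂)/(3EI) = θ_0, giving M_Y = 299.1 kN·m (hogging).

M_Y = 299.1 kN·m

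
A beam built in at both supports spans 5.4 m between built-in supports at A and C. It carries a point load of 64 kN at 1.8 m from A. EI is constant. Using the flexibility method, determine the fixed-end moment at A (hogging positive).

Release both end moments; the primary structure is a simply-supported span AC with redundants M_A and M_C.
End rotations of the released simple span under the applied load (×1/EI):
  at A: point load 64 at a = 1.8: Pab(L + b)/(6LEI) = 115.2/EI
  at C: point load 64 at a = 1.8: Pab(L + a)/(6LEI) = 92.16/EI
  θ_A0 = 115.2/EI,  θ_C0 = 92.16/EI
Flexibility coefficients: a unit moment at one end gives L/(3EI) there and L/(6EI) at the far end, so f₁₁ = f₂₂ = 1.8/EI and f₁₂ = f₂₁ = 0.9/EI.
Compatibility — zero rotation at each built-in end:
  1.8 M_A + 0.9 M_C = 115.2
  0.9 M_A + 1.8 M_C = 92.16
Solving the pair gives M_A = 51.2 kN·m and M_C = 25.6 kN·m (hogging).

M_A = 51.2 kN·m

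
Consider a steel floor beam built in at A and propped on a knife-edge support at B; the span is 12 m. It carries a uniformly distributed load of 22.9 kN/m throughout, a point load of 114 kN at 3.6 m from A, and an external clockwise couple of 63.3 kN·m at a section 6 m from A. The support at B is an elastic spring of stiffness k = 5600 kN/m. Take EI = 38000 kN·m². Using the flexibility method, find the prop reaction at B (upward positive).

Release the roller at B. Primary structure: cantilever fixed at A.
Primary-structure tip deflection at B by superposition:
  UDL 22.9: wL⁴/(8EI) = 59357/EI
  point load 114 at a = 3.6: Pa²(3L − a)/(6EI) = 7978/EI
  clockwise couple 63.3 at a = 6: M₀a(2L − a)/(2EI) = 3418/EI
  δ_0 = 70753/EI
Flexibility coefficient — unit upward force at B: δ_{BB} = L³/(3EI) = 576/EI.
With EI = 38000 kN·m²: δ_0 = 1.8619 m and δ_{BB} = 0.015158 m/kN.
Compatibility — the spring shortens by R_B/k under the reaction it provides: δ_0 − R_B·δ_{BB} = R_B/k. With 1/k = 0.000179 m/kN, R_B = δ_0 / (δ_{BB} + 1/k) = 1.8619 / (0.015158 + 0.000179) = 121.4 kN.

R_B = 121.4 kN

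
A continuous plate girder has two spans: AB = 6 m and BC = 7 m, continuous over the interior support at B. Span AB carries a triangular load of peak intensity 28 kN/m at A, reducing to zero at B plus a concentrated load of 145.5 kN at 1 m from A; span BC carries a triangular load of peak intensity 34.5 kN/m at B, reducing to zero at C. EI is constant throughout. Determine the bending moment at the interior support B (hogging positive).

Release continuity at B by inserting a hinge; the redundant is the internal moment M_B. The primary structure is two simply-supported spans AB and BC.
End slopes at the hinge B, treating each span as simply supported:
  span AB: triangular load, peak 28: 7w₀L³/(360EI) = 117.6/EI
  span AB: point load 145.5 at a = 1: Pab(L + a)/(6LEI) = 141.5/EI
  span BC: triangular load, peak 34.5: w₀L³/(45EI) = 263/EI
  relative rotation θ_0 = (259.1 + 263)/EI = 522/EI
A unit hogging moment at B produces rotation L₁/(3EI) + L₂/(3EI) = 4.333/EI.
Compatibility: M_B·(L₁+L₂)/(3EI) = θ_0, giving M_B = 120.5 kN·m (hogging).

M_B = 120.5 kN·m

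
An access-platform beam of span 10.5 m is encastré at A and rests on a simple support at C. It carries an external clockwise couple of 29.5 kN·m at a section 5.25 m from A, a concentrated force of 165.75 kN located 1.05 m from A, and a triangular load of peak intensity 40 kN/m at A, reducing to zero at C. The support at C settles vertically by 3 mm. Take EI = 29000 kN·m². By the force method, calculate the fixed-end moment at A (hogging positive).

M_A = 441.5 kN·m

Take the reaction at C as the redundant and release it; the primary structure is a cantilever fixed at A.
Free-end deflection of the primary structure under the applied loading (downward +):
  clockwise couple 29.5 at a = 5.25: M₀a(2L − a)/(2EI) = 1220/EI
  point load 165.75 at a = 1.05: Pa²(3L − a)/(6EI) = 927.4/EI
  triangular load, peak 40 at the fixed end: w₀L⁴/(30EI) = 16207/EI
  δ_0 = 18354/EI
Flexibility coefficient — unit upward force at C: δ_{CC} = L³/(3EI) = 385.9/EI.
With EI = 29000 kN·m²: δ_0 = 0.63289 m and δ_{CC} = 0.013306 m/kN.
Compatibility — the beam at C must follow the support down by 0.003 m: δ_0 − R_C·δ_{CC} = 0.003, so R_C = (0.63289 − 0.003)/0.013306 = 47.34 kN.
Moment equilibrium about A: M_A = Σ(load moments about A) − R_C·L = 938.5 − 47.34×10.5 = 441.5 kN·m.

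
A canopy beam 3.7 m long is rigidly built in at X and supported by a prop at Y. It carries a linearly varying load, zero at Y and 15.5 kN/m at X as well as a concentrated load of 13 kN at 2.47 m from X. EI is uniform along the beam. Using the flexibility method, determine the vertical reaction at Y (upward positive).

R_Y = 12.49 kN

Choose R_Y as the redundant. The primary structure is the cantilever fixed at X.
Primary-structure tip deflection at Y by superposition:
  triangular load, peak 15.5 at the fixed end: w₀L⁴/(30EI) = 96.83/EI
  point load 13 at a = 2.47: Pa²(3L − a)/(6EI) = 114.1/EI
  δ_0 = 210.9/EI
Tip deflection under a unit load at Y: L³/(3EI) = 16.88/EI.
The prop prevents deflection at Y: R_Y = δ_0/δ_{YY} = 210.9/16.88 = 12.49 kN.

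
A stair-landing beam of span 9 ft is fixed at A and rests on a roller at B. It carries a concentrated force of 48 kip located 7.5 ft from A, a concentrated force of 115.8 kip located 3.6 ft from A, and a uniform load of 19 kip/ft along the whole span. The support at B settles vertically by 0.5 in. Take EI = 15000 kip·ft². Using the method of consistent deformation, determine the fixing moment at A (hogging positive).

M_A = 450.6 kip·ft

Take the reaction at B as the redundant and release it; the primary structure is a cantilever fixed at A.
Downward deflection at the released point B due to the loads:
  point load 48 at a = 7.5: Pa²(3L − a)/(6EI) = 8775/EI
  point load 115.8 at a = 3.6: Pa²(3L − a)/(6EI) = 5853/EI
  UDL 19: wL⁴/(8EI) = 15582/EI
  δ_0 = 30210/EI
Flexibility coefficient — unit upward force at B: δ_{BB} = L³/(3EI) = 243/EI.
With EI = 15000 kip·ft²: δ_0 = 2.014 ft and δ_{BB} = 0.0162 ft/kip.
Compatibility — the beam at B must follow the support down by 0.04167 ft: δ_0 − R_B·δ_{BB} = 0.04167, so R_B = (2.014 − 0.04167)/0.0162 = 121.8 kip.
Moment equilibrium about A: M_A = Σ(load moments about A) − R_B·L = 1546 − 121.8×9 = 450.6 kip·ft.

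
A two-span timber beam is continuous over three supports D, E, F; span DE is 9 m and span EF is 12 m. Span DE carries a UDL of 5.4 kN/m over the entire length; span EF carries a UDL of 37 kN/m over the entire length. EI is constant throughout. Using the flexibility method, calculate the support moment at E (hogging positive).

Take M_E as the redundant. Released structure: two simple spans DE and EF with a hinge at E.
End slopes at the hinge E, treating each span as simply supported:
  span DE: UDL 5.4: wL³/(24EI) = 164/EI
  span EF: UDL 37: wL³/(24EI) = 2664/EI
  relative rotation θ_0 = (164 + 2664)/EI = 2828/EI
A unit hogging moment at E produces rotation L₁/(3EI) + L₂/(3EI) = 7/EI.
Slope continuity at E: θ_0 = M_E·7/EI, so M_E = 2828/7 = 404 kN·m (hogging).

M_E = 404 kN·m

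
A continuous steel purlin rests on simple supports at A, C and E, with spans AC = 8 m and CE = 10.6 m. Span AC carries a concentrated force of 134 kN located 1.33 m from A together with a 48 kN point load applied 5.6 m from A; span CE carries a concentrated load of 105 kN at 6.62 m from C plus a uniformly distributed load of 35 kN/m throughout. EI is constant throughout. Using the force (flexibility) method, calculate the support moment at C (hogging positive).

M_C = 449.2 kN·m

Release continuity at C by inserting a hinge; the redundant is the internal moment M_C. The primary structure is two simply-supported spans AC and CE.
Discontinuity in slope at C on the released structure — sum the simple-span end rotations:
  span AC: point load 134 at a = 1.33: Pab(L + a)/(6LEI) = 231.1/EI
  span AC: point load 48 at a = 5.6: Pab(L + a)/(6LEI) = 182.8/EI
  span CE: point load 105 at a = 6.62: Pab(L + b)/(6LEI) = 634.2/EI
  span CE: UDL 35: wL³/(24EI) = 1737/EI
  relative rotation θ_0 = (413.8 + 2371)/EI = 2785/EI
A unit hogging moment at C produces rotation L₁/(3EI) + L₂/(3EI) = 6.2/EI.
Slope continuity at C: θ_0 = M_C·6.2/EI, so M_C = 2785/6.2 = 449.2 kN·m (hogging).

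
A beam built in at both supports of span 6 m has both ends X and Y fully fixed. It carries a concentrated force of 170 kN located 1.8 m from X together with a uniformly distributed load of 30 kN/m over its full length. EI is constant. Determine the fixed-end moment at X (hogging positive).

Take the two fixed-end moments M_X, M_Y as redundants; the released structure is the simple span XY.
On the primary (simply-supported) span, the end slopes from the loading are:
  at X: point load 170 at a = 1.8: Pab(L + b)/(6LEI) = 364.1/EI
  at Y: point load 170 at a = 1.8: Pab(L + a)/(6LEI) = 278.5/EI
  at X: UDL 30: wL³/(24EI) = 270/EI
  at Y: UDL 30: wL³/(24EI) = 270/EI
  θ_X0 = 634.1/EI,  θ_Y0 = 548.5/EI
Flexibility coefficients: a unit moment at one end gives L/(3EI) there and L/(6EI) at the far end, so f₁₁ = f₂₂ = 2/EI and f₁₂ = f₂₁ = 1/EI.
Compatibility — zero rotation at each built-in end:
  2 M_X + 1 M_Y = 634.1
  1 M_X + 2 M_Y = 548.5
Solving the pair gives M_X = 239.9 kN·m and M_Y = 154.3 kN·m (hogging).

M_X = 239.9 kN·m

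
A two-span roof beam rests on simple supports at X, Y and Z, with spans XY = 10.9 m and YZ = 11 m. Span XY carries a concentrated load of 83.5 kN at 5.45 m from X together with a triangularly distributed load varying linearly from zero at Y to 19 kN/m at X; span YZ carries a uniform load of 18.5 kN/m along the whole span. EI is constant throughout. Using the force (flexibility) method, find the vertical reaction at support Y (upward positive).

Insert a hinge at Y; M_Y is the redundant, and each span becomes simply supported.
Discontinuity in slope at Y on the released structure — sum the simple-span end rotations:
  span XY: point load 83.5 at a = 5.45: Pab(L + a)/(6LEI) = 620/EI
  span XY: triangular load, peak 19: 7w₀L³/(360EI) = 478.4/EI
  span YZ: UDL 18.5: wL³/(24EI) = 1026/EI
  relative rotation θ_0 = (1098 + 1026)/EI = 2124/EI
A unit hogging moment at Y produces rotation L₁/(3EI) + L₂/(3EI) = 7.3/EI.
Compatibility: M_Y·(L₁+L₂)/(3EI) = θ_0, giving M_Y = 291 kN·m (hogging).
Span XY, ΣM about X with M_Y applied at Y: R_Y^{XY}·10.9 = 831.3 + 291, so R_Y^{XY} = 103 kN and R_X = 187.1 − 103 = 84.08 kN.
Span YZ, ΣM about Z: R_Y^{YZ}·11 = 1119 + 291, so R_Y^{YZ} = 128.2 kN and R_Z = 203.5 − 128.2 = 75.29 kN.
R_Y = 103 + 128.2 = 231.2 kN.

R_Y = 231.2 kN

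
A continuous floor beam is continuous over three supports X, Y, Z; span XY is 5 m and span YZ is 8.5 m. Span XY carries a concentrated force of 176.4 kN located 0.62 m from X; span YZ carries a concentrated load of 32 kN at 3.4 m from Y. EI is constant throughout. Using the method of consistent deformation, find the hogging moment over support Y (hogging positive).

M_Y = 52.82 kN·m

Take M_Y as the redundant. Released structure: two simple spans XY and YZ with a hinge at Y.
Rotations at Y on the released spans (each span's end-slope, ×1/EI):
  span XY: point load 176.4 at a = 0.62: Pab(L + a)/(6LEI) = 89.74/EI
  span YZ: point load 32 at a = 3.4: Pab(L + b)/(6LEI) = 148/EI
  relative rotation θ_0 = (89.74 + 148)/EI = 237.7/EI
A unit hogging moment at Y produces rotation L₁/(3EI) + L₂/(3EI) = 4.5/EI.
Slope continuity at Y: θ_0 = M_Y·4.5/EI, so M_Y = 237.7/4.5 = 52.82 kN·m (hogging).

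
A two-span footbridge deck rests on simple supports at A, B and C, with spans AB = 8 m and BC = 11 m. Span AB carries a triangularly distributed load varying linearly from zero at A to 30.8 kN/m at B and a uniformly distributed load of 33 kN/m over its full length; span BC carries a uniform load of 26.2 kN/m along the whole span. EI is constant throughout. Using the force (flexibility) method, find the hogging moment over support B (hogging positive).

M_B = 395.9 kN·m

Insert a hinge at B; M_B is the redundant, and each span becomes simply supported.
Rotations at B on the released spans (each span's end-slope, ×1/EI):
  span AB: triangular load, peak 30.8: w₀L³/(45EI) = 350.4/EI
  span AB: UDL 33: wL³/(24EI) = 704/EI
  span BC: UDL 26.2: wL³/(24EI) = 1453/EI
  relative rotation θ_0 = (1054 + 1453)/EI = 2507/EI
A unit hogging moment at B produces rotation L₁/(3EI) + L₂/(3EI) = 6.333/EI.
Slope continuity at B: θ_0 = M_B·6.333/EI, so M_B = 2507/6.333 = 395.9 kN·m (hogging).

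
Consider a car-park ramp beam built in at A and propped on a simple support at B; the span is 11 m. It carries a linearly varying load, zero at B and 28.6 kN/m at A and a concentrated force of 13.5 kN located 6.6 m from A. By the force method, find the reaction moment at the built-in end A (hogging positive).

Remove the prop at B; the released (primary) structure is a cantilever built in at A.
Downward deflection at the released point B due to the loads:
  triangular load, peak 28.6 at the fixed end: w₀L⁴/(30EI) = 13958/EI
  point load 13.5 at a = 6.6: Pa²(3L − a)/(6EI) = 2587/EI
  δ_0 = 16545/EI
Tip deflection under a unit load at B: L³/(3EI) = 443.7/EI.
Compatibility at B: δ_0 − R_B·δ_{BB} = 0, so R_B = 16545/443.7 = 37.29 kN.
Moment equilibrium about A: M_A = Σ(load moments about A) − R_B·L = 665.9 − 37.29×11 = 255.7 kN·m.

M_A = 255.7 kN·m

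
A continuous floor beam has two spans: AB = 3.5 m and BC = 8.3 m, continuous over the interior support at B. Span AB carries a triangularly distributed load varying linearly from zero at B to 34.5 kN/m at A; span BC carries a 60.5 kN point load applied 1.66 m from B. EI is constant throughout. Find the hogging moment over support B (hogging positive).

Release continuity at B by inserting a hinge; the redundant is the internal moment M_B. The primary structure is two simply-supported spans AB and BC.
Rotations at B on the released spans (each span's end-slope, ×1/EI):
  span AB: triangular load, peak 34.5: 7w₀L³/(360EI) = 28.76/EI
  span BC: point load 60.5 at a = 1.66: Pab(L + b)/(6LEI) = 200.1/EI
  relative rotation θ_0 = (28.76 + 200.1)/EI = 228.8/EI
A unit hogging moment at B produces rotation L₁/(3EI) + L₂/(3EI) = 3.933/EI.
Compatibility: M_B·(L₁+L₂)/(3EI) = θ_0, giving M_B = 58.17 kN·m (hogging).

M_B = 58.17 kN·m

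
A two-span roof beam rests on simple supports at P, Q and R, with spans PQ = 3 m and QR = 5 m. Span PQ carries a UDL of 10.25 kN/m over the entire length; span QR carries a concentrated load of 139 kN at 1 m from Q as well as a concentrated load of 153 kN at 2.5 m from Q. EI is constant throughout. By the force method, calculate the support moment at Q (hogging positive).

Take M_Q as the redundant. Released structure: two simple spans PQ and QR with a hinge at Q.
End slopes at the hinge Q, treating each span as simply supported:
  span PQ: UDL 10.25: wL³/(24EI) = 11.53/EI
  span QR: point load 139 at a = 1: Pab(L + b)/(6LEI) = 166.8/EI
  span QR: point load 153 at a = 2.5: Pab(L + b)/(6LEI) = 239.1/EI
  relative rotation θ_0 = (11.53 + 405.9)/EI = 417.4/EI
A unit hogging moment at Q produces rotation L₁/(3EI) + L₂/(3EI) = 2.667/EI.
Compatibility: M_Q·(L₁+L₂)/(3EI) = θ_0, giving M_Q = 156.5 kN·m (hogging).

M_Q = 156.5 kN·m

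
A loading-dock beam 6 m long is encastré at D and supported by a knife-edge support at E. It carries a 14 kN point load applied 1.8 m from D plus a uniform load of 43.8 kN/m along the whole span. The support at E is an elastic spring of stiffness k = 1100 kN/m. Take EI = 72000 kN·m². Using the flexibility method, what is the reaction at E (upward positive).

Release the roller at E. Primary structure: cantilever fixed at D.
Primary-structure tip deflection at E by superposition:
  point load 14 at a = 1.8: Pa²(3L − a)/(6EI) = 122.5/EI
  UDL 43.8: wL⁴/(8EI) = 7096/EI
  δ_0 = 7218/EI
Flexibility coefficient — unit upward force at E: δ_{EE} = L³/(3EI) = 72/EI.
With EI = 72000 kN·m²: δ_0 = 0.10025 m and δ_{EE} = 0.001 m/kN.
Compatibility — the spring shortens by R_E/k under the reaction it provides: δ_0 − R_E·δ_{EE} = R_E/k. With 1/k = 0.000909 m/kN, R_E = δ_0 / (δ_{EE} + 1/k) = 0.10025 / (0.001 + 0.000909) = 52.51 kN.

R_E = 52.51 kN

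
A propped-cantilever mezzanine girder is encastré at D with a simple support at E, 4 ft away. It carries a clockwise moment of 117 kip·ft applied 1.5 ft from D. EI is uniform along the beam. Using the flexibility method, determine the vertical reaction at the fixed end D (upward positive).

Take the reaction at E as the redundant and release it; the primary structure is a cantilever fixed at D.
Deflection at E on the released cantilever, summing each load's contribution:
  clockwise couple 117 at a = 1.5: M₀a(2L − a)/(2EI) = 570.4/EI
Tip deflection under a unit load at E: L³/(3EI) = 21.33/EI.
The prop prevents deflection at E: R_E = δ_0/δ_{EE} = 570.4/21.33 = 26.74 kip.
Vertical equilibrium: R_D = ΣP − R_E = 0 − 26.74 = -26.74 kip.

R_D = -26.74 kip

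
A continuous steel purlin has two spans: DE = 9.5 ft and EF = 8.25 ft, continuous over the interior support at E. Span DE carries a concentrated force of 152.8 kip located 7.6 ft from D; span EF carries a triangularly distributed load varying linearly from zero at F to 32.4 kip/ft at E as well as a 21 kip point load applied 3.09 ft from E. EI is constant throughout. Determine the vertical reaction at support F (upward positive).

Insert a hinge at E; M_E is the redundant, and each span becomes simply supported.
Discontinuity in slope at E on the released structure — sum the simple-span end rotations:
  span DE: point load 152.8 at a = 7.6: Pab(L + a)/(6LEI) = 661.9/EI
  span EF: triangular load, peak 32.4: w₀L³/(45EI) = 404.3/EI
  span EF: point load 21 at a = 3.09: Pab(L + b)/(6LEI) = 90.71/EI
  relative rotation θ_0 = (661.9 + 495)/EI = 1157/EI
A unit hogging moment at E produces rotation L₁/(3EI) + L₂/(3EI) = 5.917/EI.
Slope continuity at E: θ_0 = M_E·5.917/EI, so M_E = 1157/5.917 = 195.5 kip·ft (hogging).
Span EF, ΣM about F: R_E^{EF}·8.25 = 843.4 + 195.5, so R_E^{EF} = 125.9 kip and R_F = 154.7 − 125.9 = 28.71 kip.

R_F = 28.71 kip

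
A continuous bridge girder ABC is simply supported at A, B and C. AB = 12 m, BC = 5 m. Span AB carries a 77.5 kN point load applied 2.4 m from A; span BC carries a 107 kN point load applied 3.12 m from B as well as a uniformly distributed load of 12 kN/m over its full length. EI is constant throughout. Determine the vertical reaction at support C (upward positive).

Insert a hinge at B; M_B is the redundant, and each span becomes simply supported.
End slopes at the hinge B, treating each span as simply supported:
  span AB: point load 77.5 at a = 2.4: Pab(L + a)/(6LEI) = 357.1/EI
  span BC: point load 107 at a = 3.12: Pab(L + b)/(6LEI) = 143.9/EI
  span BC: UDL 12: wL³/(24EI) = 62.5/EI
  relative rotation θ_0 = (357.1 + 206.4)/EI = 563.6/EI
A unit hogging moment at B produces rotation L₁/(3EI) + L₂/(3EI) = 5.667/EI.
Compatibility: M_B·(L₁+L₂)/(3EI) = θ_0, giving M_B = 99.45 kN·m (hogging).
Span BC, ΣM about C: R_B^{BC}·5 = 351.2 + 99.45, so R_B^{BC} = 90.12 kN and R_C = 167 − 90.12 = 76.88 kN.

R_C = 76.88 kN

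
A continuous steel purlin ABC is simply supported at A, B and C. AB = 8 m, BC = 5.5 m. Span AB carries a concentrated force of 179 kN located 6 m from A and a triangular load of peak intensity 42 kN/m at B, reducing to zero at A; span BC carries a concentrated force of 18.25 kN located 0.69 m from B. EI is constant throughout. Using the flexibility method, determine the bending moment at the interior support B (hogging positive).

Release continuity at B by inserting a hinge; the redundant is the internal moment M_B. The primary structure is two simply-supported spans AB and BC.
Discontinuity in slope at B on the released structure — sum the simple-span end rotations:
  span AB: point load 179 at a = 6: Pab(L + a)/(6LEI) = 626.5/EI
  span AB: triangular load, peak 42: w₀L³/(45EI) = 477.9/EI
  span BC: point load 18.25 at a = 0.69: Pab(L + b)/(6LEI) = 18.92/EI
  relative rotation θ_0 = (1104 + 18.92)/EI = 1123/EI
A unit hogging moment at B produces rotation L₁/(3EI) + L₂/(3EI) = 4.5/EI.
Compatibility: M_B·(L₁+L₂)/(3EI) = θ_0, giving M_B = 249.6 kN·m (hogging).

M_B = 249.6 kN·m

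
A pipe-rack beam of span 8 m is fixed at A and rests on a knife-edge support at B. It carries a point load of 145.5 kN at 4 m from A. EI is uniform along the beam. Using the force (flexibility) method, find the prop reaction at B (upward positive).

R_B = 45.47 kN

Remove the prop at B; the released (primary) structure is a cantilever built in at A.
Free-end deflection of the primary structure under the applied loading (downward +):
  point load 145.5 at a = 4: Pa²(3L − a)/(6EI) = 7760/EI
Flexibility coefficient — unit upward force at B: δ_{BB} = L³/(3EI) = 170.7/EI.
Compatibility at B: δ_0 − R_B·δ_{BB} = 0, so R_B = 7760/170.7 = 45.47 kN.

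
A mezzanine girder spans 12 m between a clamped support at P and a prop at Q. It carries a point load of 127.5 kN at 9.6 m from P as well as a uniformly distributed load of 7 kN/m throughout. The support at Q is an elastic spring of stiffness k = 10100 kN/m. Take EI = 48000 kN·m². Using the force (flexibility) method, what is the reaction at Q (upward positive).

Choose R_Q as the redundant. The primary structure is the cantilever fixed at P.
Free-end deflection of the primary structure under the applied loading (downward +):
  point load 127.5 at a = 9.6: Pa²(3L − a)/(6EI) = 51702/EI
  UDL 7: wL⁴/(8EI) = 18144/EI
  δ_0 = 69846/EI
Tip deflection under a unit load at Q: L³/(3EI) = 576/EI.
With EI = 48000 kN·m²: δ_0 = 1.4551 m and δ_{QQ} = 0.012 m/kN.
Compatibility — the spring shortens by R_Q/k under the reaction it provides: δ_0 − R_Q·δ_{QQ} = R_Q/k. With 1/k = 0.000099 m/kN, R_Q = δ_0 / (δ_{QQ} + 1/k) = 1.4551 / (0.012 + 0.000099) = 120.3 kN.

R_Q = 120.3 kN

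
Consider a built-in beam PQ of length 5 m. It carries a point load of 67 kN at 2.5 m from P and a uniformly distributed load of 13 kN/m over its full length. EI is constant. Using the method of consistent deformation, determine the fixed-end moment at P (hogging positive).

M_P = 68.96 kN·m

Release both end moments; the primary structure is a simply-supported span PQ with redundants M_P and M_Q.
Simple-span end rotations at P and Q under the given loads:
  at P: point load 67 at a = 2.5: Pab(L + b)/(6LEI) = 104.7/EI
  at Q: point load 67 at a = 2.5: Pab(L + a)/(6LEI) = 104.7/EI
  at P: UDL 13: wL³/(24EI) = 67.71/EI
  at Q: UDL 13: wL³/(24EI) = 67.71/EI
  θ_P0 = 172.4/EI,  θ_Q0 = 172.4/EI
Flexibility coefficients: a unit moment at one end gives L/(3EI) there and L/(6EI) at the far end, so f₁₁ = f₂₂ = 1.667/EI and f₁₂ = f₂₁ = 0.8333/EI.
Compatibility — zero rotation at each built-in end:
  1.667 M_P + 0.8333 M_Q = 172.4
  0.8333 M_P + 1.667 M_Q = 172.4
Solving the pair gives M_P = 68.96 kN·m and M_Q = 68.96 kN·m (hogging).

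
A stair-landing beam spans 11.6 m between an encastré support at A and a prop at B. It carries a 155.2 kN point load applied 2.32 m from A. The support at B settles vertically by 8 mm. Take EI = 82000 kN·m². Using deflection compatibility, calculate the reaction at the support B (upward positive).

Take the reaction at B as the redundant and release it; the primary structure is a cantilever fixed at A.
Deflection at B on the released cantilever, summing each load's contribution:
  point load 155.2 at a = 2.32: Pa²(3L − a)/(6EI) = 4522/EI
Tip deflection under a unit load at B: L³/(3EI) = 520.3/EI.
With EI = 82000 kN·m²: δ_0 = 0.055147 m and δ_{BB} = 0.006345 m/kN.
Compatibility — the beam at B must follow the support down by 0.008 m: δ_0 − R_B·δ_{BB} = 0.008, so R_B = (0.055147 − 0.008)/0.006345 = 7.43 kN.

R_B = 7.43 kN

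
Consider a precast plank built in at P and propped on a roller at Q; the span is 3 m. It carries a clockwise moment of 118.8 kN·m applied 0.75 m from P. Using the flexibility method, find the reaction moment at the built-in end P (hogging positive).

M_P = 40.84 kN·m

Take the reaction at Q as the redundant and release it; the primary structure is a cantilever fixed at P.
Downward deflection at the released point Q due to the loads:
  clockwise couple 118.8 at a = 0.75: M₀a(2L − a)/(2EI) = 233.9/EI
Flexibility coefficient — unit upward force at Q: δ_{QQ} = L³/(3EI) = 9/EI.
Compatibility at Q: δ_0 − R_Q·δ_{QQ} = 0, so R_Q = 233.9/9 = 25.99 kN.
Moment equilibrium about P: M_P = Σ(load moments about P) − R_Q·L = 118.8 − 25.99×3 = 40.84 kN·m.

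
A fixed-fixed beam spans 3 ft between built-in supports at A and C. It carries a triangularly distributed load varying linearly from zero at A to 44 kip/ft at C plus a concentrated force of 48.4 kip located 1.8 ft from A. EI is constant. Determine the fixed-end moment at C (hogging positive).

Take the two fixed-end moments M_A, M_C as redundants; the released structure is the simple span AC.
Simple-span end rotations at A and C under the given loads:
  at A: triangular load, peak 44: 7w₀L³/(360EI) = 23.1/EI
  at C: triangular load, peak 44: w₀L³/(45EI) = 26.4/EI
  at A: point load 48.4 at a = 1.8: Pab(L + b)/(6LEI) = 24.39/EI
  at C: point load 48.4 at a = 1.8: Pab(L + a)/(6LEI) = 27.88/EI
  θ_A0 = 47.49/EI,  θ_C0 = 54.28/EI
Flexibility coefficients: a unit moment at one end gives L/(3EI) there and L/(6EI) at the far end, so f₁₁ = f₂₂ = 1/EI and f₁₂ = f₂₁ = 0.5/EI.
Compatibility — zero rotation at each built-in end:
  1 M_A + 0.5 M_C = 47.49
  0.5 M_A + 1 M_C = 54.28
Solving the pair gives M_A = 27.14 kip·ft and M_C = 40.71 kip·ft (hogging).

M_C = 40.71 kip·ft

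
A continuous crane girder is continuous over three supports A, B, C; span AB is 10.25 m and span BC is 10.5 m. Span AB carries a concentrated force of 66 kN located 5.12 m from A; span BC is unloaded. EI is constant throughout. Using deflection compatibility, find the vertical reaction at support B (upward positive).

R_B = 45.04 kN

Release continuity at B by inserting a hinge; the redundant is the internal moment M_B. The primary structure is two simply-supported spans AB and BC.
Discontinuity in slope at B on the released structure — sum the simple-span end rotations:
  span AB: point load 66 at a = 5.12: Pab(L + a)/(6LEI) = 433.2/EI
  relative rotation θ_0 = (433.2 + 0)/EI = 433.2/EI
A unit hogging moment at B produces rotation L₁/(3EI) + L₂/(3EI) = 6.917/EI.
Slope continuity at B: θ_0 = M_B·6.917/EI, so M_B = 433.2/6.917 = 62.64 kN·m (hogging).
Span AB, ΣM about A with M_B applied at B: R_B^{AB}·10.25 = 337.9 + 62.64, so R_B^{AB} = 39.08 kN and R_A = 66 − 39.08 = 26.92 kN.
Span BC, ΣM about C: R_B^{BC}·10.5 = 0 + 62.64, so R_B^{BC} = 5.965 kN and R_C = 0 − 5.965 = -5.965 kN.
R_B = 39.08 + 5.965 = 45.04 kN.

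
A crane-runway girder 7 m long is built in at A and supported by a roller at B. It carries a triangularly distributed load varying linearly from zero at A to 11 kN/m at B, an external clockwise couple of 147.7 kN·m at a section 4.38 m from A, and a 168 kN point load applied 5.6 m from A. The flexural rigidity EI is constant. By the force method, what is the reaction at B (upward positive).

Take the reaction at B as the redundant and release it; the primary structure is a cantilever fixed at A.
Primary-structure tip deflection at B by superposition:
  triangular load, peak 11 at the free end: 11w₀L⁴/(120EI) = 2421/EI
  clockwise couple 147.7 at a = 4.38: M₀a(2L − a)/(2EI) = 3112/EI
  point load 168 at a = 5.6: Pa²(3L − a)/(6EI) = 13522/EI
  δ_0 = 19055/EI
Tip deflection under a unit load at B: L³/(3EI) = 114.3/EI.
The prop prevents deflection at B: R_B = δ_0/δ_{BB} = 19055/114.3 = 166.7 kN.

R_B = 166.7 kN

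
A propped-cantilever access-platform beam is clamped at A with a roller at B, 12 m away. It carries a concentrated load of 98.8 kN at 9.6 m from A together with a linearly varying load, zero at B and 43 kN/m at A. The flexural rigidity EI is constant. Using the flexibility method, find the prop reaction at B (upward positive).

Take the reaction at B as the redundant and release it; the primary structure is a cantilever fixed at A.
Deflection at B on the released cantilever, summing each load's contribution:
  point load 98.8 at a = 9.6: Pa²(3L − a)/(6EI) = 40064/EI
  triangular load, peak 43 at the fixed end: w₀L⁴/(30EI) = 29722/EI
  δ_0 = 69785/EI
Flexibility coefficient — unit upward force at B: δ_{BB} = L³/(3EI) = 576/EI.
The prop prevents deflection at B: R_B = δ_0/δ_{BB} = 69785/576 = 121.2 kN.

R_B = 121.2 kN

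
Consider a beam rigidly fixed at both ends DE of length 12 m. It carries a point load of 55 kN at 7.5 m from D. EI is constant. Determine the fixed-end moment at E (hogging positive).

M_E = 96.68 kN·m

Release both end moments; the primary structure is a simply-supported span DE with redundants M_D and M_E.
End rotations of the released simple span under the applied load (×1/EI):
  at D: point load 55 at a = 7.5: Pab(L + b)/(6LEI) = 425.4/EI
  at E: point load 55 at a = 7.5: Pab(L + a)/(6LEI) = 502.7/EI
  θ_D0 = 425.4/EI,  θ_E0 = 502.7/EI
Flexibility coefficients: a unit moment at one end gives L/(3EI) there and L/(6EI) at the far end, so f₁₁ = f₂₂ = 4/EI and f₁₂ = f₂₁ = 2/EI.
Compatibility — zero rotation at each built-in end:
  4 M_D + 2 M_E = 425.4
  2 M_D + 4 M_E = 502.7
Solving the pair gives M_D = 58.01 kN·m and M_E = 96.68 kN·m (hogging).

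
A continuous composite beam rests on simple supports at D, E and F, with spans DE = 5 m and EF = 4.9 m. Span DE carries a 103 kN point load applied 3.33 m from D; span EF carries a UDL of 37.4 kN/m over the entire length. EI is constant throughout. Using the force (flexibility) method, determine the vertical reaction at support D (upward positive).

Insert a hinge at E; M_E is the redundant, and each span becomes simply supported.
End slopes at the hinge E, treating each span as simply supported:
  span DE: point load 103 at a = 3.33: Pab(L + a)/(6LEI) = 159/EI
  span EF: UDL 37.4: wL³/(24EI) = 183.3/EI
  relative rotation θ_0 = (159 + 183.3)/EI = 342.4/EI
A unit hogging moment at E produces rotation L₁/(3EI) + L₂/(3EI) = 3.3/EI.
Compatibility: M_E·(L₁+L₂)/(3EI) = θ_0, giving M_E = 103.8 kN·m (hogging).
Span DE, ΣM about D with M_E applied at E: R_E^{DE}·5 = 343 + 103.8, so R_E^{DE} = 89.35 kN and R_D = 103 − 89.35 = 13.65 kN.

R_D = 13.65 kN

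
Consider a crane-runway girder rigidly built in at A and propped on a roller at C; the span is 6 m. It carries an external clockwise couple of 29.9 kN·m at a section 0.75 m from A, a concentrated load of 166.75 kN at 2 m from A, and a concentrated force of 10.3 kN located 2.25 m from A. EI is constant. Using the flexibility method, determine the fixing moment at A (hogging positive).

Choose R_C as the redundant. The primary structure is the cantilever fixed at A.
Downward deflection at the released point C due to the loads:
  clockwise couple 29.9 at a = 0.75: M₀a(2L − a)/(2EI) = 126.1/EI
  point load 166.75 at a = 2: Pa²(3L − a)/(6EI) = 1779/EI
  point load 10.3 at a = 2.25: Pa²(3L − a)/(6EI) = 136.9/EI
  δ_0 = 2042/EI
Tip deflection under a unit load at C: L³/(3EI) = 72/EI.
The prop prevents deflection at C: R_C = δ_0/δ_{CC} = 2042/72 = 28.36 kN.
Moment equilibrium about A: M_A = Σ(load moments about A) − R_C·L = 386.6 − 28.36×6 = 216.4 kN·m.

M_A = 216.4 kN·m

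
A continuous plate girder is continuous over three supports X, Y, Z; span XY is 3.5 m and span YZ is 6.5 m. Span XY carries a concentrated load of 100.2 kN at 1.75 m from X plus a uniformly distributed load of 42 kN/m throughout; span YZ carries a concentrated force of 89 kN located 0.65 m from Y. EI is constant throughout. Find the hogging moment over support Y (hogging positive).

Insert a hinge at Y; M_Y is the redundant, and each span becomes simply supported.
End slopes at the hinge Y, treating each span as simply supported:
  span XY: point load 100.2 at a = 1.75: Pab(L + a)/(6LEI) = 76.72/EI
  span XY: UDL 42: wL³/(24EI) = 75.03/EI
  span YZ: point load 89 at a = 0.65: Pab(L + b)/(6LEI) = 107.2/EI
  relative rotation θ_0 = (151.7 + 107.2)/EI = 258.9/EI
A unit hogging moment at Y produces rotation L₁/(3EI) + L₂/(3EI) = 3.333/EI.
Compatibility: M_Y·(L₁+L₂)/(3EI) = θ_0, giving M_Y = 77.67 kN·m (hogging).

M_Y = 77.67 kN·m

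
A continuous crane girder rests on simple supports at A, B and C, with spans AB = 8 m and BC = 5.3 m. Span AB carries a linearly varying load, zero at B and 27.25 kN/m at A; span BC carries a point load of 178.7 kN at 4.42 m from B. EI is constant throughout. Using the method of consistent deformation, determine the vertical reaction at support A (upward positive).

R_A = 61.21 kN

Release continuity at B by inserting a hinge; the redundant is the internal moment M_B. The primary structure is two simply-supported spans AB and BC.
End slopes at the hinge B, treating each span as simply supported:
  span AB: triangular load, peak 27.25: 7w₀L³/(360EI) = 271.3/EI
  span BC: point load 178.7 at a = 4.42: Pab(L + b)/(6LEI) = 135.1/EI
  relative rotation θ_0 = (271.3 + 135.1)/EI = 406.4/EI
A unit hogging moment at B produces rotation L₁/(3EI) + L₂/(3EI) = 4.433/EI.
Compatibility: M_B·(L₁+L₂)/(3EI) = θ_0, giving M_B = 91.66 kN·m (hogging).
Span AB, ΣM about A with M_B applied at B: R_B^{AB}·8 = 290.7 + 91.66, so R_B^{AB} = 47.79 kN and R_A = 109 − 47.79 = 61.21 kN.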